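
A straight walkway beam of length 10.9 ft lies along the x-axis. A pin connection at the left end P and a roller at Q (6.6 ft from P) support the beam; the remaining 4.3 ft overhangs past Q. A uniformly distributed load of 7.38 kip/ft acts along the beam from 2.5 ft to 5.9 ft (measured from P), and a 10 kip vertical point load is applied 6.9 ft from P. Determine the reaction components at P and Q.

P_x = 0, P_y = 8.670 kip, Q_y = 26.42 kip

Resultant of the distributed load: 7.38 × 3.4 = 25.092 kip at 4.2 ft from P.
Taking moments about P: Q_y·6.6 − (7.38·3.4)·4.2 − 10·6.9 = 0 → Q_y = 174.3864/6.6 = 26.4222 ≈ 26.42 kip.
ΣF_y = 0: P_y + 26.4222 − 7.38·3.4 − 10 = 0 → P_y = 8.670 kip.
ΣF_x = 0: no horizontal applied forces, so P_x = 0.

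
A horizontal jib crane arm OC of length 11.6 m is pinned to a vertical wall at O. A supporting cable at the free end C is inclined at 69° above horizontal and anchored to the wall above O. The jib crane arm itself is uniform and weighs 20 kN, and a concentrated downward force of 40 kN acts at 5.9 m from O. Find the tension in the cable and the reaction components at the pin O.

T = 32.50 kN, O_x = 11.65 kN, O_y = 29.66 kN

ΣM about O: T·sin69°·11.6 − 20·5.8 − 40·5.9 = 0 → T = 352/(11.6·0.93358) = 32.5037 ≈ 32.50 kN.
ΣF_x = 0: O_x − T·cos69° = 0 → O_x = 32.5037 × 0.358368 = 11.65 kN.
ΣF_y = 0: O_y + T·sin69° − 20 − 40 = 0 → O_y = 60 − 32.5037 × 0.93358 = 29.66 kN.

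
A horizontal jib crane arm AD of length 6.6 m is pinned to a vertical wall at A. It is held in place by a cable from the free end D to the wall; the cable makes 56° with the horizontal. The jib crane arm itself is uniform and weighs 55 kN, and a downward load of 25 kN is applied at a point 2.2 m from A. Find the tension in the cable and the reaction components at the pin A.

ΣM about A: T·sin56°·6.6 − 55·3.3 − 25·2.2 = 0 → T = 236.5/(6.6·0.829038) = 43.2228 ≈ 43.22 kN.
ΣF_x = 0: A_x − T·cos56° = 0 → A_x = 43.2228 × 0.559193 = 24.17 kN.
ΣF_y = 0: A_y + T·sin56° − 55 − 25 = 0 → A_y = 80 − 43.2228 × 0.829038 = 44.17 kN.

T = 43.22 kN, A_x = 24.17 kN, A_y = 44.17 kN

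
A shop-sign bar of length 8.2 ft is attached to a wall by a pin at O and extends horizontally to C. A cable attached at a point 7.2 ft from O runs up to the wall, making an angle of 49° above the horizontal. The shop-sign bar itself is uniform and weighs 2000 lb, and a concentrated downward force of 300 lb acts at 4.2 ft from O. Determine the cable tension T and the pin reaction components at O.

T = 1741 lb, O_x = 1142 lb, O_y = 986.1 lb

ΣM about O: T·sin49°·7.2 − 2000·4.1 − 300·4.2 = 0 → T = 9460/(7.2·0.75471) = 1740.92 ≈ 1741 lb.
ΣF_x = 0: O_x − T·cos49° = 0 → O_x = 1740.92 × 0.656059 = 1142 lb.
ΣF_y = 0: O_y + T·sin49° − 2000 − 300 = 0 → O_y = 2300 − 1740.92 × 0.75471 = 986.1 lb.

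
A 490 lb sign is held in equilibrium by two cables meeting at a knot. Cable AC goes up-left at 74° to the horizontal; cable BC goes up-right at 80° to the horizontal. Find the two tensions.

T_AC = 194.1 lb, T_BC = 308.1 lb

ΣF_x = 0: −T_AC·cos74° + T_BC·cos80° = 0 → T_BC = 1.58733·T_AC.
ΣF_y = 0: T_AC·sin74° + T_BC·sin80° = 490.
Substitute: T_AC·(0.961262 + 1.58733·0.984808) = 490 → T_AC = 194.1 lb.
Then T_BC = 1.58733 × 194.1 = 308.1 lb.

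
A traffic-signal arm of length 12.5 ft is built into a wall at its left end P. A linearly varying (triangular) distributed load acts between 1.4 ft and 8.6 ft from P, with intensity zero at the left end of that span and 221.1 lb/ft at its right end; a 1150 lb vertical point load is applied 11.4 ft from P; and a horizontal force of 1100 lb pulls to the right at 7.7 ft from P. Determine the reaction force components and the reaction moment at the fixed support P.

Resultant of the triangular load: ½ × 221.1 × 7.2 = 795.96 lb, acting at 6.2 ft from P (one-third of the span from the peak).
ΣF_x = 0: P_x + 1100 = 0 → P_x = -1100 lb.
ΣF_y = 0: P_y − ½·221.1·7.2 − 1150 = 0 → P_y = 1946 lb.
ΣM about P: M_P − (½·221.1·7.2)·6.2 − 1150·11.4 = 0 → M_P = 18040 lb·ft.

P_x = -1100 lb, P_y = 1946 lb, M_P = 18040 lb·ft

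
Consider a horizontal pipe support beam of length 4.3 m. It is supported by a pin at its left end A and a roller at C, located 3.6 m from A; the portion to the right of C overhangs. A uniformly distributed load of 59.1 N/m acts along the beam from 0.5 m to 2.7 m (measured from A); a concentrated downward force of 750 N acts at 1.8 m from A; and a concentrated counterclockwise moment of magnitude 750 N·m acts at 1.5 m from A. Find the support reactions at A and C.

A_x = 0, A_y = 655.6 N, C_y = 224.5 N

Resultant of the distributed load: 59.1 × 2.2 = 130.02 N at 1.6 m from A.
Taking moments about A: C_y·3.6 − (59.1·2.2)·1.6 − 750·1.8 + 750 = 0 → C_y = 808.032/3.6 = 224.453 ≈ 224.5 N.
ΣF_y = 0: A_y + 224.453 − 59.1·2.2 − 750 = 0 → A_y = 655.6 N.
ΣF_x = 0: no horizontal applied forces, so A_x = 0.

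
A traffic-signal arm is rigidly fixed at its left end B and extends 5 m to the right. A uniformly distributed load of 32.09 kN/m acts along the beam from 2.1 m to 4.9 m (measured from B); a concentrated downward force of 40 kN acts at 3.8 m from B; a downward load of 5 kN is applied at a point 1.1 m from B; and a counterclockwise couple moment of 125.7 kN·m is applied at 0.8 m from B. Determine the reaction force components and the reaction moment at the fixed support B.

Resultant of the distributed load: 32.09 × 2.8 = 89.852 kN at 3.5 m from B.
ΣF_x = 0: B_x = 0.
ΣF_y = 0: B_y − 32.09·2.8 − 40 − 5 = 0 → B_y = 134.9 kN.
ΣM about B: M_B − (32.09·2.8)·3.5 − 40·3.8 − 5·1.1 + 125.7 = 0 → M_B = 346.3 kN·m.

B_x = 0, B_y = 134.9 kN, M_B = 346.3 kN·m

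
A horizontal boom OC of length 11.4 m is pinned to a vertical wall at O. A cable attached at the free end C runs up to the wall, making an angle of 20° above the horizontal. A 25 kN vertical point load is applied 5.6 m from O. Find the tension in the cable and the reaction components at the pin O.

ΣM about O: T·sin20°·11.4 − 25·5.6 = 0 → T = 140/(11.4·0.34202) = 35.9064 ≈ 35.91 kN.
ΣF_x = 0: O_x − T·cos20° = 0 → O_x = 35.9064 × 0.939693 = 33.74 kN.
ΣF_y = 0: O_y + T·sin20° − 25 = 0 → O_y = 25 − 35.9064 × 0.34202 = 12.72 kN.

T = 35.91 kN, O_x = 33.74 kN, O_y = 12.72 kN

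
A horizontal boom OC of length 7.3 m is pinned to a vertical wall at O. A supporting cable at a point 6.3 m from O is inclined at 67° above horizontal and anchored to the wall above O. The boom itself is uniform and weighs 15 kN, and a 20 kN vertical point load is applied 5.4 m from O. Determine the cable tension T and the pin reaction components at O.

ΣM about O: T·sin67°·6.3 − 15·3.65 − 20·5.4 = 0 → T = 162.75/(6.3·0.920505) = 28.0643 ≈ 28.06 kN.
ΣF_x = 0: O_x − T·cos67° = 0 → O_x = 28.0643 × 0.390731 = 10.97 kN.
ΣF_y = 0: O_y + T·sin67° − 15 − 20 = 0 → O_y = 35 − 28.0643 × 0.920505 = 9.167 kN.

T = 28.06 kN, O_x = 10.97 kN, O_y = 9.167 kN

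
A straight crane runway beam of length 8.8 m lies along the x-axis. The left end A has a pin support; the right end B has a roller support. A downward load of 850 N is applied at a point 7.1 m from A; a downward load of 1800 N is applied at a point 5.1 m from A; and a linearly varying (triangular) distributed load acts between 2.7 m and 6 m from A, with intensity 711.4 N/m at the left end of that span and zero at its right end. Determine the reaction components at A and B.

Resultant of the triangular load: ½ × 711.4 × 3.3 = 1173.81 N, acting at 3.8 m from A (one-third of the span from the peak).
ΣM about A: B_y·8.8 − 850·7.1 − 1800·5.1 − (½·711.4·3.3)·3.8 = 0 → B_y = 19675.478/8.8 = 2235.85 ≈ 2236 N.
ΣF_y = 0: A_y + 2235.85 − 850 − 1800 − ½·711.4·3.3 = 0 → A_y = 1588 N.
ΣF_x = 0: no horizontal applied forces, so A_x = 0.

A_x = 0, A_y = 1588 N, B_y = 2236 N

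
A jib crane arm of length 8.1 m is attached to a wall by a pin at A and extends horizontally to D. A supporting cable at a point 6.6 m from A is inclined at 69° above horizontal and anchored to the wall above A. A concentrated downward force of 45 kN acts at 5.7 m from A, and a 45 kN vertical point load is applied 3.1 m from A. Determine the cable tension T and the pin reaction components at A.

ΣM about A: T·sin69°·6.6 − 45·5.7 − 45·3.1 = 0 → T = 396/(6.6·0.93358) = 64.2687 ≈ 64.27 kN.
ΣF_x = 0: A_x − T·cos69° = 0 → A_x = 64.2687 × 0.358368 = 23.03 kN.
ΣF_y = 0: A_y + T·sin69° − 45 − 45 = 0 → A_y = 90 − 64.2687 × 0.93358 = 30.00 kN.

T = 64.27 kN, A_x = 23.03 kN, A_y = 30.00 kN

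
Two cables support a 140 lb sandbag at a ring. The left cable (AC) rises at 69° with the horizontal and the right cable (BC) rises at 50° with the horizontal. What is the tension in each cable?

T_AC = 102.9 lb, T_BC = 57.36 lb

ΣF_x = 0: −T_AC·cos69° + T_BC·cos50° = 0 → T_BC = 0.557522·T_AC.
ΣF_y = 0: T_AC·sin69° + T_BC·sin50° = 140.
Substitute: T_AC·(0.93358 + 0.557522·0.766044) = 140 → T_AC = 102.891 ≈ 102.9 lb.
Then T_BC = 0.557522 × 102.891 = 57.36 lb.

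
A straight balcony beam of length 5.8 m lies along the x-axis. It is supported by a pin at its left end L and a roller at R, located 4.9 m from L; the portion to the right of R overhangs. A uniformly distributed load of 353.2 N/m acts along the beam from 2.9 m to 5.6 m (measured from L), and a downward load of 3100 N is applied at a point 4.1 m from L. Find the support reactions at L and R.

L_x = 0, L_y = 632.6 N, R_y = 3421 N

Resultant of the distributed load: 353.2 × 2.7 = 953.64 N at 4.25 m from L.
Taking moments about L: R_y·4.9 − (353.2·2.7)·4.25 − 3100·4.1 = 0 → R_y = 16762.97/4.9 = 3421.01 ≈ 3421 N.
ΣF_y = 0: L_y + 3421.01 − 353.2·2.7 − 3100 = 0 → L_y = 632.6 N.
ΣF_x = 0: no horizontal applied forces, so L_x = 0.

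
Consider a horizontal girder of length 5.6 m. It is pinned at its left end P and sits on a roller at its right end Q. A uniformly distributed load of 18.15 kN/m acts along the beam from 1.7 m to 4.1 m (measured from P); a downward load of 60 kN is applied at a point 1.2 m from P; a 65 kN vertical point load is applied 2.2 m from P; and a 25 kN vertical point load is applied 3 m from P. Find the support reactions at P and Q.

P_x = 0, P_y = 119.2 kN, Q_y = 74.34 kN

Resultant of the distributed load: 18.15 × 2.4 = 43.56 kN at 2.9 m from P.
ΣM about P: Q_y·5.6 − (18.15·2.4)·2.9 − 60·1.2 − 65·2.2 − 25·3 = 0 → Q_y = 416.324/5.6 = 74.3436 ≈ 74.34 kN.
ΣF_y = 0: P_y + 74.3436 − 18.15·2.4 − 60 − 65 − 25 = 0 → P_y = 119.2 kN.
ΣF_x = 0: no horizontal applied forces, so P_x = 0.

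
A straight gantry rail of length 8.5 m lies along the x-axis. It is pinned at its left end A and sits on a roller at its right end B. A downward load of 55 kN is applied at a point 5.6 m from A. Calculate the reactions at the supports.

A_x = 0, A_y = 18.76 kN, B_y = 36.24 kN

Moments about A: B_y·8.5 − 55·5.6 = 0 → B_y = 308/8.5 = 36.2353 ≈ 36.24 kN.
ΣF_y = 0: A_y + 36.2353 − 55 = 0 → A_y = 18.76 kN.
ΣF_x = 0: no horizontal applied forces, so A_x = 0.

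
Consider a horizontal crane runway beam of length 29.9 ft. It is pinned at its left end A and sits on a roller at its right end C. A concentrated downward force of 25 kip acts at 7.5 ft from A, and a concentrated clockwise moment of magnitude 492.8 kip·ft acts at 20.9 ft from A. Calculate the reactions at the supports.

Moments about A: C_y·29.9 − 25·7.5 − 492.8 = 0 → C_y = 680.3/29.9 = 22.7525 ≈ 22.75 kip.
ΣF_y = 0: A_y + 22.7525 − 25 = 0 → A_y = 2.247 kip.
ΣF_x = 0: no horizontal applied forces, so A_x = 0.

A_x = 0, A_y = 2.247 kip, C_y = 22.75 kip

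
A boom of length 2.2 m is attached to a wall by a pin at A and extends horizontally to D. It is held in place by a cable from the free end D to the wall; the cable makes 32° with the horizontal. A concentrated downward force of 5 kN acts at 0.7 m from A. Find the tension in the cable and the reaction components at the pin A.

ΣM about A: T·sin32°·2.2 − 5·0.7 = 0 → T = 3.5/(2.2·0.529919) = 3.00217 ≈ 3.002 kN.
ΣF_x = 0: A_x − T·cos32° = 0 → A_x = 3.00217 × 0.848048 = 2.546 kN.
ΣF_y = 0: A_y + T·sin32° − 5 = 0 → A_y = 5 − 3.00217 × 0.529919 = 3.409 kN.

T = 3.002 kN, A_x = 2.546 kN, A_y = 3.409 kN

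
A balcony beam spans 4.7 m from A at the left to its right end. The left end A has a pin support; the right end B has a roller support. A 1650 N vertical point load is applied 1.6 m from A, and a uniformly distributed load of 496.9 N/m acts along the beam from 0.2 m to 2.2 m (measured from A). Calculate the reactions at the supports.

A_x = 0, A_y = 1828 N, B_y = 815.4 N

Resultant of the distributed load: 496.9 × 2 = 993.8 N at 1.2 m from A.
Taking moments about A: B_y·4.7 − 1650·1.6 − (496.9·2)·1.2 = 0 → B_y = 3832.56/4.7 = 815.438 ≈ 815.4 N.
ΣF_y = 0: A_y + 815.438 − 1650 − 496.9·2 = 0 → A_y = 1828 N.
ΣF_x = 0: no horizontal applied forces, so A_x = 0.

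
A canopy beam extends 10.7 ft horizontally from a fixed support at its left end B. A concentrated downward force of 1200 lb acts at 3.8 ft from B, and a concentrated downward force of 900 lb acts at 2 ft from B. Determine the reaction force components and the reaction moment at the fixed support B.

B_x = 0, B_y = 2100 lb, M_B = 6360 lb·ft

ΣF_x = 0: B_x = 0.
ΣF_y = 0: B_y − 1200 − 900 = 0 → B_y = 2100 lb.
ΣM about B: M_B − 1200·3.8 − 900·2 = 0 → M_B = 6360 lb·ft.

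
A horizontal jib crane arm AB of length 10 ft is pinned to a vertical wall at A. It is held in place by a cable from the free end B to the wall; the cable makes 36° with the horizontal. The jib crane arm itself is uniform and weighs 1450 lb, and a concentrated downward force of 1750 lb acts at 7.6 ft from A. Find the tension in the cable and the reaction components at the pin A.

T = 3496 lb, A_x = 2828 lb, A_y = 1145 lb

ΣM about A: T·sin36°·10 − 1450·5 − 1750·7.6 = 0 → T = 20550/(10·0.587785) = 3496.18 ≈ 3496 lb.
ΣF_x = 0: A_x − T·cos36° = 0 → A_x = 3496.18 × 0.809017 = 2828 lb.
ΣF_y = 0: A_y + T·sin36° − 1450 − 1750 = 0 → A_y = 3200 − 3496.18 × 0.587785 = 1145 lb.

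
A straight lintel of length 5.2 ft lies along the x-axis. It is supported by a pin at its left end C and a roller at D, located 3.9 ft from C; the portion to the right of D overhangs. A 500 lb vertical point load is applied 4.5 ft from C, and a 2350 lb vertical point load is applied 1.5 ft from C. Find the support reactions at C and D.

Moments about C: D_y·3.9 − 500·4.5 − 2350·1.5 = 0 → D_y = 5775/3.9 = 1480.77 ≈ 1481 lb.
ΣF_y = 0: C_y + 1480.77 − 500 − 2350 = 0 → C_y = 1369 lb.
ΣF_x = 0: no horizontal applied forces, so C_x = 0.

C_x = 0, C_y = 1369 lb, D_y = 1481 lb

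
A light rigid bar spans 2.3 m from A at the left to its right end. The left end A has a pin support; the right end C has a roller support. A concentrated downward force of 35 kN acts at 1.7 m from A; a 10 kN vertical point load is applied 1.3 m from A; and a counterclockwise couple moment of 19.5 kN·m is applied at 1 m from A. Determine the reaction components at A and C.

A_x = 0, A_y = 21.96 kN, C_y = 23.04 kN

Taking moments about A: C_y·2.3 − 35·1.7 − 10·1.3 + 19.5 = 0 → C_y = 53/2.3 = 23.0435 ≈ 23.04 kN.
ΣF_y = 0: A_y + 23.0435 − 35 − 10 = 0 → A_y = 21.96 kN.
ΣF_x = 0: no horizontal applied forces, so A_x = 0.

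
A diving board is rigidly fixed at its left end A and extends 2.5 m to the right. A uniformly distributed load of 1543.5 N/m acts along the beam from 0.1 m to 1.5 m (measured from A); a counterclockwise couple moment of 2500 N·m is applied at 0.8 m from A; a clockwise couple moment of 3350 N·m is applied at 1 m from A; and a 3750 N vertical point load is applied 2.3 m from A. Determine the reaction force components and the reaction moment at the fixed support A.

Resultant of the distributed load: 1543.5 × 1.4 = 2160.9 N at 0.8 m from A.
ΣF_x = 0: A_x = 0.
ΣF_y = 0: A_y − 1543.5·1.4 − 3750 = 0 → A_y = 5911 N.
ΣM about A: M_A − (1543.5·1.4)·0.8 + 2500 − 3350 − 3750·2.3 = 0 → M_A = 11200 N·m.

A_x = 0, A_y = 5911 N, M_A = 11200 N·m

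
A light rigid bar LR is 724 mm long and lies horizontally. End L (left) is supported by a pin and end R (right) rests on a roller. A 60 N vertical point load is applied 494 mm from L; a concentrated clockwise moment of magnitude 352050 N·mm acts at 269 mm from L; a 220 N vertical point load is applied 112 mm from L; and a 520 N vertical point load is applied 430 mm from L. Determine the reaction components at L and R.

Taking moments about L: R_y·724 − 60·494 − 352050 − 220·112 − 520·430 = 0 → R_y = 629930/724 = 870.069 ≈ 870.1 N.
ΣF_y = 0: L_y + 870.069 − 60 − 220 − 520 = 0 → L_y = -70.07 N.
ΣF_x = 0: no horizontal applied forces, so L_x = 0.

L_x = 0, L_y = -70.07 N, R_y = 870.1 N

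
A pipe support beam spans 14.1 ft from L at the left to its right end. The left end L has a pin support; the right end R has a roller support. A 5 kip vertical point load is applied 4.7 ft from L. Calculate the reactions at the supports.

Moments about L: R_y·14.1 − 5·4.7 = 0 → R_y = 23.5/14.1 = 1.66667 ≈ 1.667 kip.
ΣF_y = 0: L_y + 1.66667 − 5 = 0 → L_y = 3.333 kip.
ΣF_x = 0: no horizontal applied forces, so L_x = 0.

L_x = 0, L_y = 3.333 kip, R_y = 1.667 kip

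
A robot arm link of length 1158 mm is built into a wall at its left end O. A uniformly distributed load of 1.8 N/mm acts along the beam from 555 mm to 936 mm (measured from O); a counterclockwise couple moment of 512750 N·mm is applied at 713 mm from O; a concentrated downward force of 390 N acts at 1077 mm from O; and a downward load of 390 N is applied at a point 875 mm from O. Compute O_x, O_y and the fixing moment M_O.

O_x = 0, O_y = 1466 N, M_O = 759800 N·mm

Resultant of the distributed load: 1.8 × 381 = 685.8 N at 745.5 mm from O.
ΣF_x = 0: O_x = 0.
ΣF_y = 0: O_y − 1.8·381 − 390 − 390 = 0 → O_y = 1466 N.
ΣM about O: M_O − (1.8·381)·745.5 + 512750 − 390·1077 − 390·875 = 0 → M_O = 759800 N·mm.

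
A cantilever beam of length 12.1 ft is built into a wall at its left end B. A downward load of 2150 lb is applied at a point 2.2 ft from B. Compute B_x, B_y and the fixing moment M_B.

ΣF_x = 0: B_x = 0.
ΣF_y = 0: B_y − 2150 = 0 → B_y = 2150 lb.
ΣM about B: M_B − 2150·2.2 = 0 → M_B = 4730 lb·ft.

B_x = 0, B_y = 2150 lb, M_B = 4730 lb·ft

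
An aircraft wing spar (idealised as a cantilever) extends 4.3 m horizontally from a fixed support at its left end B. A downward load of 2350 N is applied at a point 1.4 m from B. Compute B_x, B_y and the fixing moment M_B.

ΣF_x = 0: B_x = 0.
ΣF_y = 0: B_y − 2350 = 0 → B_y = 2350 N.
ΣM about B: M_B − 2350·1.4 = 0 → M_B = 3290 N·m.

B_x = 0, B_y = 2350 N, M_B = 3290 N·m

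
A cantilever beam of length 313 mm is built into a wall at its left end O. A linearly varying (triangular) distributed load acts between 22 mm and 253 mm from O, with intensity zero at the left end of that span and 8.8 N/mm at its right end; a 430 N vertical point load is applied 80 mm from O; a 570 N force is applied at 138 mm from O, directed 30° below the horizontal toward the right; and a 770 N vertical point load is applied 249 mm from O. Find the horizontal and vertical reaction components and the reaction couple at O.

O_x = -493.6 N, O_y = 2501 N, M_O = 444300 N·mm

Resultant of the triangular load: ½ × 8.8 × 231 = 1016.4 N, acting at 176 mm from O (one-third of the span from the peak).
ΣF_x = 0: O_x + 570·cos30° = 0 → O_x = -493.6 N.
ΣF_y = 0: O_y − ½·8.8·231 − 430 − 570·sin30° − 770 = 0 → O_y = 2501 N.
ΣM about O: M_O − (½·8.8·231)·176 − 430·80 − 570·sin30°·138 − 770·249 = 0 → M_O = 444300 N·mm.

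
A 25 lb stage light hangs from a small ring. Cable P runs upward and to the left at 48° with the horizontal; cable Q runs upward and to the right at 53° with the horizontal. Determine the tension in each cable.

ΣF_x = 0: −T_P·cos48° + T_Q·cos53° = 0 → T_Q = 1.11185·T_P.
ΣF_y = 0: T_P·sin48° + T_Q·sin53° = 25.
Substitute: T_P·(0.743145 + 1.11185·0.798636) = 25 → T_P = 15.327 ≈ 15.33 lb.
Then T_Q = 1.11185 × 15.327 = 17.04 lb.

T_P = 15.33 lb, T_Q = 17.04 lb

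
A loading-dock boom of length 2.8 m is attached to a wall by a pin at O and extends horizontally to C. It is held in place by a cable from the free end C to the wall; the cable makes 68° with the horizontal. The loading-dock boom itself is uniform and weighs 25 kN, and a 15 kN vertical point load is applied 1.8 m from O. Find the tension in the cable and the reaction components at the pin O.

ΣM about O: T·sin68°·2.8 − 25·1.4 − 15·1.8 = 0 → T = 62/(2.8·0.927184) = 23.8818 ≈ 23.88 kN.
ΣF_x = 0: O_x − T·cos68° = 0 → O_x = 23.8818 × 0.374607 = 8.946 kN.
ΣF_y = 0: O_y + T·sin68° − 25 − 15 = 0 → O_y = 40 − 23.8818 × 0.927184 = 17.86 kN.

T = 23.88 kN, O_x = 8.946 kN, O_y = 17.86 kN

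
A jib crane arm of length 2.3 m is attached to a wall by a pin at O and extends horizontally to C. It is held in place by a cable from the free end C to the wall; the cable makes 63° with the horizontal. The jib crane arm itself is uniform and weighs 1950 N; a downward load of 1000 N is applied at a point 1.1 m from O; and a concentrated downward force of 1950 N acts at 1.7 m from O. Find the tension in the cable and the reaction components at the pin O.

ΣM about O: T·sin63°·2.3 − 1950·1.15 − 1000·1.1 − 1950·1.7 = 0 → T = 6657.5/(2.3·0.891007) = 3248.64 ≈ 3249 N.
ΣF_x = 0: O_x − T·cos63° = 0 → O_x = 3248.64 × 0.45399 = 1475 N.
ΣF_y = 0: O_y + T·sin63° − 1950 − 1000 − 1950 = 0 → O_y = 4900 − 3248.64 × 0.891007 = 2005 N.

T = 3249 N, O_x = 1475 N, O_y = 2005 N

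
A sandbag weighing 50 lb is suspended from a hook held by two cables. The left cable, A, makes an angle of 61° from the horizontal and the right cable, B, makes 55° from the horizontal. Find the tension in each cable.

T_A = 31.91 lb, T_B = 26.97 lb

ΣF_x = 0: −T_A·cos61° + T_B·cos55° = 0 → T_B = 0.84524·T_A.
ΣF_y = 0: T_A·sin61° + T_B·sin55° = 50.
Substitute: T_A·(0.87462 + 0.84524·0.819152) = 50 → T_A = 31.9081 ≈ 31.91 lb.
Then T_B = 0.84524 × 31.9081 = 26.97 lb.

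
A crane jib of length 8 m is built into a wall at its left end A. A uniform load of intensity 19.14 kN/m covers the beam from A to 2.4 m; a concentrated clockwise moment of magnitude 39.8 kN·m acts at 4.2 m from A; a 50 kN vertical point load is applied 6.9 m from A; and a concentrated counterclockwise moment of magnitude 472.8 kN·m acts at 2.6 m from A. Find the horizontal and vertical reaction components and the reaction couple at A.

A_x = 0, A_y = 95.94 kN, M_A = -32.88 kN·m

Resultant of the distributed load: 19.14 × 2.4 = 45.936 kN at 1.2 m from A.
ΣF_x = 0: A_x = 0.
ΣF_y = 0: A_y − 19.14·2.4 − 50 = 0 → A_y = 95.94 kN.
ΣM about A: M_A − (19.14·2.4)·1.2 − 39.8 − 50·6.9 + 472.8 = 0 → M_A = -32.88 kN·m.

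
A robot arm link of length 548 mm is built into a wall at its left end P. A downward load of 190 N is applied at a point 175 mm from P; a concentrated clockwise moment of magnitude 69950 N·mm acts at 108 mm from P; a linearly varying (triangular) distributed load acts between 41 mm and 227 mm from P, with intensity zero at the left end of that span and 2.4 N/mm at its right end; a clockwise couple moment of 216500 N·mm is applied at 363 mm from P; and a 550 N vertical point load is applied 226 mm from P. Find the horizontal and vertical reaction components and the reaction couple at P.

P_x = 0, P_y = 963.2 N, M_P = 480800 N·mm

Resultant of the triangular load: ½ × 2.4 × 186 = 223.2 N, acting at 165 mm from P (one-third of the span from the peak).
ΣF_x = 0: P_x = 0.
ΣF_y = 0: P_y − 190 − ½·2.4·186 − 550 = 0 → P_y = 963.2 N.
ΣM about P: M_P − 190·175 − 69950 − (½·2.4·186)·165 − 216500 − 550·226 = 0 → M_P = 480800 N·mm.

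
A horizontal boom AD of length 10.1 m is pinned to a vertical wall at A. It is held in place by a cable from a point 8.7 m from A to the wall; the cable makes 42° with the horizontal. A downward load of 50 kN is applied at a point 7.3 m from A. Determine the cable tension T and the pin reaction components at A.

T = 62.70 kN, A_x = 46.59 kN, A_y = 8.046 kN

ΣM about A: T·sin42°·8.7 − 50·7.3 = 0 → T = 365/(8.7·0.669131) = 62.6993 ≈ 62.70 kN.
ΣF_x = 0: A_x − T·cos42° = 0 → A_x = 62.6993 × 0.743145 = 46.59 kN.
ΣF_y = 0: A_y + T·sin42° − 50 = 0 → A_y = 50 − 62.6993 × 0.669131 = 8.046 kN.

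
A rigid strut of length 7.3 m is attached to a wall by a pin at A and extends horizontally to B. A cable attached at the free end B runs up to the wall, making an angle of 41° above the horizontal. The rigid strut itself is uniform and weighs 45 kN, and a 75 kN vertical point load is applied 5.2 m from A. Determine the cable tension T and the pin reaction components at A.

T = 115.7 kN, A_x = 87.34 kN, A_y = 44.08 kN

ΣM about A: T·sin41°·7.3 − 45·3.65 − 75·5.2 = 0 → T = 554.25/(7.3·0.656059) = 115.728 ≈ 115.7 kN.
ΣF_x = 0: A_x − T·cos41° = 0 → A_x = 115.728 × 0.75471 = 87.34 kN.
ΣF_y = 0: A_y + T·sin41° − 45 − 75 = 0 → A_y = 120 − 115.728 × 0.656059 = 44.08 kN.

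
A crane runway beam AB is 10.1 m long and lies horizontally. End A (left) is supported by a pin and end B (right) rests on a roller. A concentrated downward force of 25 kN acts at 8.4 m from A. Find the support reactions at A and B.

Moments about A: B_y·10.1 − 25·8.4 = 0 → B_y = 210/10.1 = 20.7921 ≈ 20.79 kN.
ΣF_y = 0: A_y + 20.7921 − 25 = 0 → A_y = 4.208 kN.
ΣF_x = 0: no horizontal applied forces, so A_x = 0.

A_x = 0, A_y = 4.208 kN, B_y = 20.79 kN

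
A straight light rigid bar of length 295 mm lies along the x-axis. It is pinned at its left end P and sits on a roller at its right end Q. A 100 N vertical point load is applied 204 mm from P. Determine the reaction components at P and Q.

P_x = 0, P_y = 30.85 N, Q_y = 69.15 N

Moments about P: Q_y·295 − 100·204 = 0 → Q_y = 20400/295 = 69.1525 ≈ 69.15 N.
ΣF_y = 0: P_y + 69.1525 − 100 = 0 → P_y = 30.85 N.
ΣF_x = 0: no horizontal applied forces, so P_x = 0.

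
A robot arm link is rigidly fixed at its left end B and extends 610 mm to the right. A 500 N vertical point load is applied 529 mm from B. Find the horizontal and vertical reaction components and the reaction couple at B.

ΣF_x = 0: B_x = 0.
ΣF_y = 0: B_y − 500 = 0 → B_y = 500.0 N.
ΣM about B: M_B − 500·529 = 0 → M_B = 264500 N·mm.

B_x = 0, B_y = 500.0 N, M_B = 264500 N·mm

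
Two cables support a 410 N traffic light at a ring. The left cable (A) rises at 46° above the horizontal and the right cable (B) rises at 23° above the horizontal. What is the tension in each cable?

T_A = 404.3 N, T_B = 305.1 N

ΣF_x = 0: −T_A·cos46° + T_B·cos23° = 0 → T_B = 0.754649·T_A.
ΣF_y = 0: T_A·sin46° + T_B·sin23° = 410.
Substitute: T_A·(0.71934 + 0.754649·0.390731) = 410 → T_A = 404.258 ≈ 404.3 N.
Then T_B = 0.754649 × 404.258 = 305.1 N.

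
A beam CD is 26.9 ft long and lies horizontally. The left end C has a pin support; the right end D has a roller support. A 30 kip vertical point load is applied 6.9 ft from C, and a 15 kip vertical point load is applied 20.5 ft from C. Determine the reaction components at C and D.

C_x = 0, C_y = 25.87 kip, D_y = 19.13 kip

Moments about C: D_y·26.9 − 30·6.9 − 15·20.5 = 0 → D_y = 514.5/26.9 = 19.1264 ≈ 19.13 kip.
ΣF_y = 0: C_y + 19.1264 − 30 − 15 = 0 → C_y = 25.87 kip.
ΣF_x = 0: no horizontal applied forces, so C_x = 0.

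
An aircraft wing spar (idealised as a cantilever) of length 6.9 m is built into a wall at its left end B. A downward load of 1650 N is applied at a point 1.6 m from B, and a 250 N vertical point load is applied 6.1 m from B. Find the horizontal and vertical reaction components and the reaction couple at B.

ΣF_x = 0: B_x = 0.
ΣF_y = 0: B_y − 1650 − 250 = 0 → B_y = 1900 N.
ΣM about B: M_B − 1650·1.6 − 250·6.1 = 0 → M_B = 4165 N·m.

B_x = 0, B_y = 1900 N, M_B = 4165 N·m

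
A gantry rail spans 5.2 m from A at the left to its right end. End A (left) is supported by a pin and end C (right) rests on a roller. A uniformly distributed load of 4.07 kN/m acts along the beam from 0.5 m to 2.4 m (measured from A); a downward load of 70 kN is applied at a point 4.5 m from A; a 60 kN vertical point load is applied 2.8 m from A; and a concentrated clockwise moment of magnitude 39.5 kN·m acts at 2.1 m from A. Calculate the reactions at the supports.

Resultant of the distributed load: 4.07 × 1.9 = 7.733 kN at 1.45 m from A.
Taking moments about A: C_y·5.2 − (4.07·1.9)·1.45 − 70·4.5 − 60·2.8 − 39.5 = 0 → C_y = 533.71285/5.2 = 102.637 ≈ 102.6 kN.
ΣF_y = 0: A_y + 102.637 − 4.07·1.9 − 70 − 60 = 0 → A_y = 35.10 kN.
ΣF_x = 0: no horizontal applied forces, so A_x = 0.

A_x = 0, A_y = 35.10 kN, C_y = 102.6 kN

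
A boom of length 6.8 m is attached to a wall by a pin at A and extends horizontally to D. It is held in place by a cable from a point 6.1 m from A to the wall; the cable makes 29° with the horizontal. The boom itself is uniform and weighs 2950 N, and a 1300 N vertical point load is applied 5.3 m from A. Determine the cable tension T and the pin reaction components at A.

T = 5721 N, A_x = 5004 N, A_y = 1476 N

ΣM about A: T·sin29°·6.1 − 2950·3.4 − 1300·5.3 = 0 → T = 16920/(6.1·0.48481) = 5721.36 ≈ 5721 N.
ΣF_x = 0: A_x − T·cos29° = 0 → A_x = 5721.36 × 0.87462 = 5004 N.
ΣF_y = 0: A_y + T·sin29° − 2950 − 1300 = 0 → A_y = 4250 − 5721.36 × 0.48481 = 1476 N.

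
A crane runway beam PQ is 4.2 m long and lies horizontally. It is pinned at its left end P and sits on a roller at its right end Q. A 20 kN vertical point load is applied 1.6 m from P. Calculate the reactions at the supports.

P_x = 0, P_y = 12.38 kN, Q_y = 7.619 kN

Taking moments about P: Q_y·4.2 − 20·1.6 = 0 → Q_y = 32/4.2 = 7.61905 ≈ 7.619 kN.
ΣF_y = 0: P_y + 7.61905 − 20 = 0 → P_y = 12.38 kN.
ΣF_x = 0: no horizontal applied forces, so P_x = 0.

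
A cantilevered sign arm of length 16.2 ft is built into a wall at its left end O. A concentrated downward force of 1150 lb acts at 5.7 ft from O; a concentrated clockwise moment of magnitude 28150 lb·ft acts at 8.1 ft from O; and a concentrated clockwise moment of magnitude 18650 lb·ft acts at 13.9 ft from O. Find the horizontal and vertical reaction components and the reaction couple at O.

ΣF_x = 0: O_x = 0.
ΣF_y = 0: O_y − 1150 = 0 → O_y = 1150 lb.
ΣM about O: M_O − 1150·5.7 − 28150 − 18650 = 0 → M_O = 53360 lb·ft.

O_x = 0, O_y = 1150 lb, M_O = 53360 lb·ft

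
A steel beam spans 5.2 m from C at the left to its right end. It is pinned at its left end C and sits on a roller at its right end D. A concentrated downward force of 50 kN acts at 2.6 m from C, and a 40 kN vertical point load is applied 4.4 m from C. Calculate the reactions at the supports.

ΣM about C: D_y·5.2 − 50·2.6 − 40·4.4 = 0 → D_y = 306/5.2 = 58.8462 ≈ 58.85 kN.
ΣF_y = 0: C_y + 58.8462 − 50 − 40 = 0 → C_y = 31.15 kN.
ΣF_x = 0: no horizontal applied forces, so C_x = 0.

C_x = 0, C_y = 31.15 kN, D_y = 58.85 kN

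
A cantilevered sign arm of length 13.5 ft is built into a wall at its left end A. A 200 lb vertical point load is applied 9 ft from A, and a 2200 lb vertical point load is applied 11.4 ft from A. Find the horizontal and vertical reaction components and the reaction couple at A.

A_x = 0, A_y = 2400 lb, M_A = 26880 lb·ft

ΣF_x = 0: A_x = 0.
ΣF_y = 0: A_y − 200 − 2200 = 0 → A_y = 2400 lb.
ΣM about A: M_A − 200·9 − 2200·11.4 = 0 → M_A = 26880 lb·ft.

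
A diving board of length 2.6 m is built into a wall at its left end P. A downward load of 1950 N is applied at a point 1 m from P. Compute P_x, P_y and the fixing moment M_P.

P_x = 0, P_y = 1950 N, M_P = 1950 N·m

ΣF_x = 0: P_x = 0.
ΣF_y = 0: P_y − 1950 = 0 → P_y = 1950 N.
ΣM about P: M_P − 1950·1 = 0 → M_P = 1950 N·m.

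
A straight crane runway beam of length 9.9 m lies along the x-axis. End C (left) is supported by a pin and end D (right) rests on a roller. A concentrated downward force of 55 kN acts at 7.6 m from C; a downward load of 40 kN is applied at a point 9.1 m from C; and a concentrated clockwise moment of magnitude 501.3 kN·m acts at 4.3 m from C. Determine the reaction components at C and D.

Moments about C: D_y·9.9 − 55·7.6 − 40·9.1 − 501.3 = 0 → D_y = 1283.3/9.9 = 129.626 ≈ 129.6 kN.
ΣF_y = 0: C_y + 129.626 − 55 − 40 = 0 → C_y = -34.63 kN.
ΣF_x = 0: no horizontal applied forces, so C_x = 0.

C_x = 0, C_y = -34.63 kN, D_y = 129.6 kN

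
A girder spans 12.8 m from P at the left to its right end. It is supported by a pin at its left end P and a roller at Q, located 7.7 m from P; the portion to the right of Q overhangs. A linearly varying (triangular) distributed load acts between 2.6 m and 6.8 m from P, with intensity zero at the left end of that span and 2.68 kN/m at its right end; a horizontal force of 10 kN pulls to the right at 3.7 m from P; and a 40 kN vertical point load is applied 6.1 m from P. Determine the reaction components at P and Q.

P_x = -10.00 kN, P_y = 9.993 kN, Q_y = 35.64 kN

Resultant of the triangular load: ½ × 2.68 × 4.2 = 5.628 kN, acting at 5.4 m from P (one-third of the span from the peak).
Taking moments about P: Q_y·7.7 − (½·2.68·4.2)·5.4 − 40·6.1 = 0 → Q_y = 274.3912/7.7 = 35.6352 ≈ 35.64 kN.
ΣF_y = 0: P_y + 35.6352 − ½·2.68·4.2 − 40 = 0 → P_y = 9.993 kN.
ΣF_x = 0: P_x + 10 = 0 → P_x = -10.00 kN.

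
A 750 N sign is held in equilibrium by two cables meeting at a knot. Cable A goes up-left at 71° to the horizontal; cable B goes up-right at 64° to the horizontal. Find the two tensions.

ΣF_x = 0: −T_A·cos71° + T_B·cos64° = 0 → T_B = 0.742677·T_A.
ΣF_y = 0: T_A·sin71° + T_B·sin64° = 750.
Substitute: T_A·(0.945519 + 0.742677·0.898794) = 750 → T_A = 464.963 ≈ 465.0 N.
Then T_B = 0.742677 × 464.963 = 345.3 N.

T_A = 465.0 N, T_B = 345.3 N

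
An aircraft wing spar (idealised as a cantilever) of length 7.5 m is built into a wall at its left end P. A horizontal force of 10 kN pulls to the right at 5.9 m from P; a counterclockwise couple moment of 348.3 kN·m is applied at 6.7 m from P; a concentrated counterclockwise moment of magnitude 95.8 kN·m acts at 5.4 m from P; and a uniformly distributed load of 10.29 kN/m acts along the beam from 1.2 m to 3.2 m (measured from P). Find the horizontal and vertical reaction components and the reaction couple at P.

P_x = -10.00 kN, P_y = 20.58 kN, M_P = -398.8 kN·m

Resultant of the distributed load: 10.29 × 2 = 20.58 kN at 2.2 m from P.
ΣF_x = 0: P_x + 10 = 0 → P_x = -10.00 kN.
ΣF_y = 0: P_y − 10.29·2 = 0 → P_y = 20.58 kN.
ΣM about P: M_P + 348.3 + 95.8 − (10.29·2)·2.2 = 0 → M_P = -398.8 kN·m.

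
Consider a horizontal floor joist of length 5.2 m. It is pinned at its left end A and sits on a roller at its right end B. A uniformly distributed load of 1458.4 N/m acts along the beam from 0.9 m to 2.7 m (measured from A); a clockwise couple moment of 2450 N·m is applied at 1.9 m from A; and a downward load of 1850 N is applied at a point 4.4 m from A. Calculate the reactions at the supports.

Resultant of the distributed load: 1458.4 × 1.8 = 2625.12 N at 1.8 m from A.
Moments about A: B_y·5.2 − (1458.4·1.8)·1.8 − 2450 − 1850·4.4 = 0 → B_y = 15315.216/5.2 = 2945.23 ≈ 2945 N.
ΣF_y = 0: A_y + 2945.23 − 1458.4·1.8 − 1850 = 0 → A_y = 1530 N.
ΣF_x = 0: no horizontal applied forces, so A_x = 0.

A_x = 0, A_y = 1530 N, B_y = 2945 N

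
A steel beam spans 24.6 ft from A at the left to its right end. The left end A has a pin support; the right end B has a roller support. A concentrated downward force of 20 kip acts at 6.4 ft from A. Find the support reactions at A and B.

A_x = 0, A_y = 14.80 kip, B_y = 5.203 kip

Moments about A: B_y·24.6 − 20·6.4 = 0 → B_y = 128/24.6 = 5.20325 ≈ 5.203 kip.
ΣF_y = 0: A_y + 5.20325 − 20 = 0 → A_y = 14.80 kip.
ΣF_x = 0: no horizontal applied forces, so A_x = 0.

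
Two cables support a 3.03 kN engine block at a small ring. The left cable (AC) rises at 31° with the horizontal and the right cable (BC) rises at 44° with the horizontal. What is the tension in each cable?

ΣF_x = 0: −T_AC·cos31° + T_BC·cos44° = 0 → T_BC = 1.1916·T_AC.
ΣF_y = 0: T_AC·sin31° + T_BC·sin44° = 3.03.
Substitute: T_AC·(0.515038 + 1.1916·0.694658) = 3.03 → T_AC = 2.25649 ≈ 2.256 kN.
Then T_BC = 1.1916 × 2.25649 = 2.689 kN.

T_AC = 2.256 kN, T_BC = 2.689 kN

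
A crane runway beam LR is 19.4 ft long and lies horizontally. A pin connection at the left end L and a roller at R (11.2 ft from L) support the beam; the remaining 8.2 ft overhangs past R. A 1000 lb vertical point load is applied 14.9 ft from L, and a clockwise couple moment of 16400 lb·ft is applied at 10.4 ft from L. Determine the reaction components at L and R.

Taking moments about L: R_y·11.2 − 1000·14.9 − 16400 = 0 → R_y = 31300/11.2 = 2794.64 ≈ 2795 lb.
ΣF_y = 0: L_y + 2794.64 − 1000 = 0 → L_y = -1795 lb.
ΣF_x = 0: no horizontal applied forces, so L_x = 0.

L_x = 0, L_y = -1795 lb, R_y = 2795 lb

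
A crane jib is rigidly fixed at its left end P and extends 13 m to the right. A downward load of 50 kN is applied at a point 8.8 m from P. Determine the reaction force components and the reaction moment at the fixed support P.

P_x = 0, P_y = 50.00 kN, M_P = 440.0 kN·m

ΣF_x = 0: P_x = 0.
ΣF_y = 0: P_y − 50 = 0 → P_y = 50.00 kN.
ΣM about P: M_P − 50·8.8 = 0 → M_P = 440.0 kN·m.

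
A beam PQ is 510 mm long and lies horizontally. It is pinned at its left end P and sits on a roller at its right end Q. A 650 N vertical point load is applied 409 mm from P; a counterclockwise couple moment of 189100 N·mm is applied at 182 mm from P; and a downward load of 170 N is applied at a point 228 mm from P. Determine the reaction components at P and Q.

ΣM about P: Q_y·510 − 650·409 + 189100 − 170·228 = 0 → Q_y = 115510/510 = 226.49 ≈ 226.5 N.
ΣF_y = 0: P_y + 226.49 − 650 − 170 = 0 → P_y = 593.5 N.
ΣF_x = 0: no horizontal applied forces, so P_x = 0.

P_x = 0, P_y = 593.5 N, Q_y = 226.5 N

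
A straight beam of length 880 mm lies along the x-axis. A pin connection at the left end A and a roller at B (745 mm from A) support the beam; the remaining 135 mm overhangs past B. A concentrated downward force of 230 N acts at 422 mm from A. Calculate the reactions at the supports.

A_x = 0, A_y = 99.72 N, B_y = 130.3 N

Moments about A: B_y·745 − 230·422 = 0 → B_y = 97060/745 = 130.282 ≈ 130.3 N.
ΣF_y = 0: A_y + 130.282 − 230 = 0 → A_y = 99.72 N.
ΣF_x = 0: no horizontal applied forces, so A_x = 0.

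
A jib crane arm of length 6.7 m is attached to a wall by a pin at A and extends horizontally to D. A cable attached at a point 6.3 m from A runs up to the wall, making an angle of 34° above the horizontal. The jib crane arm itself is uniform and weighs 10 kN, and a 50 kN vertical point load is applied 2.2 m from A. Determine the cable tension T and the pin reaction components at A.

T = 40.73 kN, A_x = 33.77 kN, A_y = 37.22 kN

ΣM about A: T·sin34°·6.3 − 10·3.35 − 50·2.2 = 0 → T = 143.5/(6.3·0.559193) = 40.7333 ≈ 40.73 kN.
ΣF_x = 0: A_x − T·cos34° = 0 → A_x = 40.7333 × 0.829038 = 33.77 kN.
ΣF_y = 0: A_y + T·sin34° − 10 − 50 = 0 → A_y = 60 − 40.7333 × 0.559193 = 37.22 kN.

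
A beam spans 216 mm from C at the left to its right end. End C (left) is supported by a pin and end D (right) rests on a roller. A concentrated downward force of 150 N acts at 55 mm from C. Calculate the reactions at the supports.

Moments about C: D_y·216 − 150·55 = 0 → D_y = 8250/216 = 38.1944 ≈ 38.19 N.
ΣF_y = 0: C_y + 38.1944 − 150 = 0 → C_y = 111.8 N.
ΣF_x = 0: no horizontal applied forces, so C_x = 0.

C_x = 0, C_y = 111.8 N, D_y = 38.19 N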